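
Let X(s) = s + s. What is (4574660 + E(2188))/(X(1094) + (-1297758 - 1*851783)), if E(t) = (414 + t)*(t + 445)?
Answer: -878902/165181 ≈ -5.3208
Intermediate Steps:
X(s) = 2*s
E(t) = (414 + t)*(445 + t)
(4574660 + E(2188))/(X(1094) + (-1297758 - 1*851783)) = (4574660 + (184230 + 2188**2 + 859*2188))/(2*1094 + (-1297758 - 1*851783)) = (4574660 + (184230 + 4787344 + 1879492))/(2188 + (-1297758 - 851783)) = (4574660 + 6851066)/(2188 - 2149541) = 11425726/(-2147353) = 11425726*(-1/2147353) = -878902/165181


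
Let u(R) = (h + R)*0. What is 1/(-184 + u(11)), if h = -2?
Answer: -1/184 ≈ -0.0054348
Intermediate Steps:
u(R) = 0 (u(R) = (-2 + R)*0 = 0)
1/(-184 + u(11)) = 1/(-184 + 0) = 1/(-184) = -1/184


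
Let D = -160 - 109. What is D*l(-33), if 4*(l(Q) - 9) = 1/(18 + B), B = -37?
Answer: -183727/76 ≈ -2417.5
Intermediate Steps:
l(Q) = 683/76 (l(Q) = 9 + 1/(4*(18 - 37)) = 9 + (1/4)/(-19) = 9 + (1/4)*(-1/19) = 9 - 1/76 = 683/76)
D = -269
D*l(-33) = -269*683/76 = -183727/76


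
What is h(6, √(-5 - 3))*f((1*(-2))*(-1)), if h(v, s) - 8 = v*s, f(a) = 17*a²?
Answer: 544 + 816*I*√2 ≈ 544.0 + 1154.0*I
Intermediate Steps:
h(v, s) = 8 + s*v (h(v, s) = 8 + v*s = 8 + s*v)
h(6, √(-5 - 3))*f((1*(-2))*(-1)) = (8 + √(-5 - 3)*6)*(17*((1*(-2))*(-1))²) = (8 + √(-8)*6)*(17*(-2*(-1))²) = (8 + (2*I*√2)*6)*(17*2²) = (8 + 12*I*√2)*(17*4) = (8 + 12*I*√2)*68 = 544 + 816*I*√2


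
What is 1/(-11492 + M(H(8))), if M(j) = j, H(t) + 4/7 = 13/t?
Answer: -56/643493 ≈ -8.7025e-5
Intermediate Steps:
H(t) = -4/7 + 13/t
1/(-11492 + M(H(8))) = 1/(-11492 + (-4/7 + 13/8)) = 1/(-11492 + 59/56) = 1/(-643493/56) = -56/643493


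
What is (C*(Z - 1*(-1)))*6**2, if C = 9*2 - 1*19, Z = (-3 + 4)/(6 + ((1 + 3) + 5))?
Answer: -192/5 ≈ -38.400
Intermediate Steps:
Z = 1/15 (Z = 1/(6 + (4 + 5)) = 1/(6 + 9) = 1/15 ≈ 0.066667)
C = -1 (C = 18 - 19 = -1)
(C*(Z - 1*(-1)))*6**2 = -(1/15 - 1*(-1))*6**2 = -(1/15 + 1)*36 = -1*16/15*36 = -16/15*36 = -192/5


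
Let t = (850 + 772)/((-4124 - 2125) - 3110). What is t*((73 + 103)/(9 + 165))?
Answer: -142736/814233 ≈ -0.17530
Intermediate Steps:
t = -1622/9359 (t = 1622/(-6249 - 3110) = 1622/(-9359) = 1622*(-1/9359) = -1622/9359 ≈ -0.17331)
t*((73 + 103)/(9 + 165)) = -1622*(73 + 103)/(9359*(9 + 165)) = -285472/(9359*174) = -1622/9359*88/87 = -142736/814233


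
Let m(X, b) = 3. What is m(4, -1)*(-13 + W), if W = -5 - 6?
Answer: -72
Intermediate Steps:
W = -11
m(4, -1)*(-13 + W) = 3*(-13 - 11) = 3*(-24) = -72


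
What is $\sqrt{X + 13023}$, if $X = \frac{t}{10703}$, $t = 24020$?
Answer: $\frac{\sqrt{1492096549867}}{10703} \approx 114.13$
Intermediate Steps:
$X = \frac{24020}{10703} \approx 2.2442$
$\sqrt{X + 13023} = \sqrt{\frac{24020}{10703} + 13023} = \sqrt{\frac{139409189}{10703}} = \frac{\sqrt{1492096549867}}{10703}$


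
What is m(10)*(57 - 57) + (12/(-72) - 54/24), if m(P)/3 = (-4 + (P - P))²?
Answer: -29/12 ≈ -2.4167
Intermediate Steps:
m(P) = 48 (m(P) = 3*(-4 + (P - P))² = 3*(-4 + 0)² = 3*(-4)² = 3*16 = 48)
m(10)*(57 - 57) + (12/(-72) - 54/24) = 48*(57 - 57) + (12/(-72) - 54/24) = 48*0 + (12*(-1/72) - 54*1/24) = 0 + (-⅙ - 9/4) = 0 - 29/12 = -29/12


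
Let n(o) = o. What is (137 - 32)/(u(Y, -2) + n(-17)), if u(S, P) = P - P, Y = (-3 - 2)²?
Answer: -105/17 ≈ -6.1765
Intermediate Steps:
Y = 25 (Y = (-5)² = 25)
u(S, P) = 0
(137 - 32)/(u(Y, -2) + n(-17)) = (137 - 32)/(0 - 17) = 105/(-17) = 105*(-1/17) = -105/17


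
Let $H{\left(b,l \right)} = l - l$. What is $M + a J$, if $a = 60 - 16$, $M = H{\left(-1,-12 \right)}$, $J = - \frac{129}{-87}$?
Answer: $\frac{1892}{29} \approx 65.241$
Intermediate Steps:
$H{\left(b,l \right)} = 0$
$J = \frac{43}{29}$ ($J = \left(-129\right) \left(- \frac{1}{87}\right) = \frac{43}{29} \approx 1.4828$)
$M = 0$
$a = 44$
$M + a J = 0 + 44 \cdot \frac{43}{29} = 0 + \frac{1892}{29} = \frac{1892}{29}$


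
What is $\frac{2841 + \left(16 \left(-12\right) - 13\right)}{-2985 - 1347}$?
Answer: $- \frac{659}{1083} \approx -0.60849$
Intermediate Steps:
$\frac{2841 + \left(16 \left(-12\right) - 13\right)}{-2985 - 1347} = \frac{2841 - 205}{-4332} = \left(2841 - 205\right) \left(- \frac{1}{4332}\right) = 2636 \left(- \frac{1}{4332}\right) = - \frac{659}{1083}$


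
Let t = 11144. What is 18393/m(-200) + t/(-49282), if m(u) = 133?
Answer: 452480837/3277253 ≈ 138.07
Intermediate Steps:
18393/m(-200) + t/(-49282) = 18393/133 + 11144/(-49282) = 18393*(1/133) + 11144*(-1/49282) = 18393/133 - 5572/24641 = 452480837/3277253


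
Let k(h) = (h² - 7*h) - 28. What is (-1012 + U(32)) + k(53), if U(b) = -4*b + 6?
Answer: 1276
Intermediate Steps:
k(h) = -28 + h² - 7*h
U(b) = 6 - 4*b
(-1012 + U(32)) + k(53) = (-1012 + (6 - 4*32)) + (-28 + 53² - 7*53) = (-1012 + (6 - 128)) + (-28 + 2809 - 371) = (-1012 - 122) + 2410 = -1134 + 2410 = 1276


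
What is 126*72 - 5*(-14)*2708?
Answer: 198632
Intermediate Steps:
126*72 - 5*(-14)*2708 = 9072 - (-70)*2708 = 9072 - 1*(-189560) = 9072 + 189560 = 198632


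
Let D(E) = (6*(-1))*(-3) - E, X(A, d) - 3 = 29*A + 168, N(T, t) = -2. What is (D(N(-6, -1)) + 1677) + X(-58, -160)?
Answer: 186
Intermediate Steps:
X(A, d) = 171 + 29*A (X(A, d) = 3 + (29*A + 168) = 3 + (168 + 29*A) = 171 + 29*A)
D(E) = 18 - E (D(E) = -6*(-3) - E = 18 - E)
(D(N(-6, -1)) + 1677) + X(-58, -160) = ((18 - 1*(-2)) + 1677) + (171 + 29*(-58)) = ((18 + 2) + 1677) + (171 - 1682) = (20 + 1677) - 1511 = 1697 - 1511 = 186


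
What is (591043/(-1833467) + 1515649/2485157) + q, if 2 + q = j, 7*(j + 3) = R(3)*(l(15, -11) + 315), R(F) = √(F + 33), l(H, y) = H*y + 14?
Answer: 4333244632938055/31895173445233 ≈ 135.86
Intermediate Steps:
l(H, y) = 14 + H*y
R(F) = √(33 + F)
j = 963/7 (j = -3 + (√(33 + 3)*((14 + 15*(-11)) + 315))/7 = -3 + (√36*((14 - 165) + 315))/7 = -3 + (6*(-151 + 315))/7 = -3 + (6*164)/7 = -3 + (⅐)*984 = -3 + 984/7 = 963/7 ≈ 137.57)
q = 949/7 (q = -2 + 963/7 = 949/7 ≈ 135.57)
(591043/(-1833467) + 1515649/2485157) + q = (591043/(-1833467) + 1515649/2485157) + 949/7 = (591043*(-1/1833467) + 1515649*(1/2485157)) + 949/7 = (-591043/1833467 + 1515649/2485157) + 949/7 = 1310057776332/4556453349319 + 949/7 = 4333244632938055/31895173445233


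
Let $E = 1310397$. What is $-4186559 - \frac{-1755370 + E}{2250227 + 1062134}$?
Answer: $- \frac{13867394310826}{3312361} \approx -4.1866 \cdot 10^{6}$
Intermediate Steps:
$-4186559 - \frac{-1755370 + E}{2250227 + 1062134} = -4186559 - \frac{-1755370 + 1310397}{2250227 + 1062134} = -4186559 - - \frac{444973}{3312361} = -4186559 + \frac{444973}{3312361} = - \frac{13867394310826}{3312361}$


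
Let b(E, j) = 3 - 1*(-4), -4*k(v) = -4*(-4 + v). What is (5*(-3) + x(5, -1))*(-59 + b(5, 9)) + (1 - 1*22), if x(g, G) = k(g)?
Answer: 707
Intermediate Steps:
k(v) = -4 + v (k(v) = -(-1)*(-4 + v) = -(16 - 4*v)/4 = -4 + v)
x(g, G) = -4 + g
b(E, j) = 7 (b(E, j) = 3 + 4 = 7)
(5*(-3) + x(5, -1))*(-59 + b(5, 9)) + (1 - 1*22) = (5*(-3) + (-4 + 5))*(-59 + 7) + (1 - 1*22) = (-15 + 1)*(-52) + (1 - 22) = -14*(-52) - 21 = 728 - 21 = 707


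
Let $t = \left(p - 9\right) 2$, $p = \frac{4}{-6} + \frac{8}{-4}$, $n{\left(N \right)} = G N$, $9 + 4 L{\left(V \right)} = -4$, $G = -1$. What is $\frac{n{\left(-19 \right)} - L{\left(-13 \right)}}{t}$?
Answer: $- \frac{267}{280} \approx -0.95357$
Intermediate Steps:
$L{\left(V \right)} = - \frac{13}{4}$ ($L{\left(V \right)} = - \frac{9}{4} + \frac{1}{4} \left(-4\right) = - \frac{9}{4} - 1 = - \frac{13}{4}$)
$n{\left(N \right)} = - N$
$p = - \frac{8}{3}$ ($p = 4 \left(- \frac{1}{6}\right) + 8 \left(- \frac{1}{4}\right) = - \frac{2}{3} - 2 = - \frac{8}{3} \approx -2.6667$)
$t = - \frac{70}{3}$ ($t = \left(- \frac{8}{3} - 9\right) 2 = \left(- \frac{35}{3}\right) 2 = - \frac{70}{3} \approx -23.333$)
$\frac{n{\left(-19 \right)} - L{\left(-13 \right)}}{t} = \frac{\left(-1\right) \left(-19\right) - - \frac{13}{4}}{- \frac{70}{3}} = \left(19 + \frac{13}{4}\right) \left(- \frac{3}{70}\right) = \frac{89}{4} \left(- \frac{3}{70}\right) = - \frac{267}{280}$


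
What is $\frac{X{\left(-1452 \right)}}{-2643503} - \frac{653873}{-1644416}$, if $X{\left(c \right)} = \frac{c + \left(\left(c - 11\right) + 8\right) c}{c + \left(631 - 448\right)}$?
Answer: $\frac{732319180039513}{1838788880171904} \approx 0.39826$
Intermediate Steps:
$X{\left(c \right)} = \frac{c + c \left(-3 + c\right)}{183 + c}$ ($X{\left(c \right)} = \frac{c + \left(\left(c - 11\right) + 8\right) c}{c + \left(631 - 448\right)} = \frac{c + \left(\left(-11 + c\right) + 8\right) c}{c + 183} = \frac{c + \left(-3 + c\right) c}{183 + c} = \frac{c + c \left(-3 + c\right)}{183 + c}$)
$\frac{X{\left(-1452 \right)}}{-2643503} - \frac{653873}{-1644416} = \frac{\left(-1452\right) \frac{1}{183 - 1452} \left(-2 - 1452\right)}{-2643503} - \frac{653873}{-1644416} = \left(-1452\right) \frac{1}{-1269} \left(-1454\right) \left(- \frac{1}{2643503}\right) - - \frac{653873}{1644416} = \left(-1452\right) \left(- \frac{1}{1269}\right) \left(-1454\right) \left(- \frac{1}{2643503}\right) + \frac{653873}{1644416} = \left(- \frac{703736}{423}\right) \left(- \frac{1}{2643503}\right) + \frac{653873}{1644416} = \frac{703736}{1118201769} + \frac{653873}{1644416} = \frac{732319180039513}{1838788880171904}$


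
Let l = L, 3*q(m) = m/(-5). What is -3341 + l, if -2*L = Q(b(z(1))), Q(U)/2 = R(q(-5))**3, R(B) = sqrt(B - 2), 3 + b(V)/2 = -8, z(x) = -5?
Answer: -3341 + 5*I*sqrt(15)/9 ≈ -3341.0 + 2.1517*I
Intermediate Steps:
q(m) = -m/15 (q(m) = (m/(-5))/3 = (m*(-1/5))/3 = (-m/5)/3 = -m/15)
b(V) = -22 (b(V) = -6 + 2*(-8) = -6 - 16 = -22)
R(B) = sqrt(-2 + B)
Q(U) = -10*I*sqrt(15)/9 (Q(U) = 2*(sqrt(-2 - 1/15*(-5)))**3 = 2*(sqrt(-2 + 1/3))**3 = 2*(sqrt(-5/3))**3 = 2*(I*sqrt(15)/3)**3 = 2*(-5*I*sqrt(15)/9) = -10*I*sqrt(15)/9)
L = 5*I*sqrt(15)/9 (L = -(-5)*I*sqrt(15)/9 = 5*I*sqrt(15)/9 ≈ 2.1517*I)
l = 5*I*sqrt(15)/9 ≈ 2.1517*I
-3341 + l = -3341 + 5*I*sqrt(15)/9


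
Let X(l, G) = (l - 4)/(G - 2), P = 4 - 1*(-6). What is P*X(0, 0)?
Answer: 20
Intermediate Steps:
P = 10 (P = 4 + 6 = 10)
X(l, G) = (-4 + l)/(-2 + G)
P*X(0, 0) = 10*((-4 + 0)/(-2 + 0)) = 10*(-4/(-2)) = 10*(-½*(-4)) = 10*2 = 20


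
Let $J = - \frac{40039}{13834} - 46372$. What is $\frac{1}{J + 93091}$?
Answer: $\frac{13834}{646270607} \approx 2.1406 \cdot 10^{-5}$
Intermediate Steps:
$J = - \frac{641550287}{13834}$ ($J = \left(-40039\right) \frac{1}{13834} - 46372 = - \frac{40039}{13834} - 46372 = - \frac{641550287}{13834} \approx -46375.0$)
$\frac{1}{J + 93091} = \frac{1}{- \frac{641550287}{13834} + 93091} = \frac{1}{\frac{646270607}{13834}} = \frac{13834}{646270607}$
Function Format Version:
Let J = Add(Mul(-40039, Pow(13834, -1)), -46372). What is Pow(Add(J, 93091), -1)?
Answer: Rational(13834, 646270607) ≈ 2.1406e-5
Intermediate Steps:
J = Rational(-641550287, 13834) (J = Add(Mul(-40039, Rational(1, 13834)), -46372) = Add(Rational(-40039, 13834), -46372) = Rational(-641550287, 13834) ≈ -46375.)
Pow(Add(J, 93091), -1) = Pow(Add(Rational(-641550287, 13834), 93091), -1) = Pow(Rational(646270607, 13834), -1) = Rational(13834, 646270607)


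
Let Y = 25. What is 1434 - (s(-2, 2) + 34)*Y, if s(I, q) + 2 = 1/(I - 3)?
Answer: 639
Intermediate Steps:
s(I, q) = -2 + 1/(-3 + I) (s(I, q) = -2 + 1/(I - 3) = -2 + 1/(-3 + I))
1434 - (s(-2, 2) + 34)*Y = 1434 - ((7 - 2*(-2))/(-3 - 2) + 34)*25 = 1434 - ((7 + 4)/(-5) + 34)*25 = 1434 - (-1/5*11 + 34)*25 = 1434 - (-11/5 + 34)*25 = 1434 - 159*25/5 = 1434 - 1*795 = 1434 - 795 = 639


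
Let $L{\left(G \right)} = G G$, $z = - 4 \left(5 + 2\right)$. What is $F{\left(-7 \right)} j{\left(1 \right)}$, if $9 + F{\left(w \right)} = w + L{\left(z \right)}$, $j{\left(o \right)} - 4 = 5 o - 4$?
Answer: $3840$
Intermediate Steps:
$z = -28$ ($z = \left(-4\right) 7 = -28$)
$L{\left(G \right)} = G^{2}$
$j{\left(o \right)} = 5 o$ ($j{\left(o \right)} = 4 + \left(5 o - 4\right) = 4 + \left(-4 + 5 o\right) = 5 o$)
$F{\left(w \right)} = 775 + w$ ($F{\left(w \right)} = -9 + \left(w + \left(-28\right)^{2}\right) = -9 + \left(w + 784\right) = -9 + \left(784 + w\right) = 775 + w$)
$F{\left(-7 \right)} j{\left(1 \right)} = \left(775 - 7\right) 5 \cdot 1 = 768 \cdot 5 = 3840$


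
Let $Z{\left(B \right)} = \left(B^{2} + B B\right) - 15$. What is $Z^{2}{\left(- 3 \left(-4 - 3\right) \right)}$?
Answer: $751689$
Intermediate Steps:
$Z{\left(B \right)} = -15 + 2 B^{2}$ ($Z{\left(B \right)} = \left(B^{2} + B^{2}\right) - 15 = 2 B^{2} - 15 = -15 + 2 B^{2}$)
$Z^{2}{\left(- 3 \left(-4 - 3\right) \right)} = \left(-15 + 2 \left(- 3 \left(-4 - 3\right)\right)^{2}\right)^{2} = \left(-15 + 2 \left(\left(-3\right) \left(-7\right)\right)^{2}\right)^{2} = \left(-15 + 2 \cdot 21^{2}\right)^{2} = \left(-15 + 2 \cdot 441\right)^{2} = \left(-15 + 882\right)^{2} = 867^{2} = 751689$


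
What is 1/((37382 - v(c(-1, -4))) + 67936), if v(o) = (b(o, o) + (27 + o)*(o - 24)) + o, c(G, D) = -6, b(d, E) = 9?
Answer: 1/105945 ≈ 9.4389e-6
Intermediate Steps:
v(o) = 9 + o + (-24 + o)*(27 + o) (v(o) = (9 + (27 + o)*(o - 24)) + o = (9 + (27 + o)*(-24 + o)) + o = (9 + (-24 + o)*(27 + o)) + o = 9 + o + (-24 + o)*(27 + o))
1/((37382 - v(c(-1, -4))) + 67936) = 1/((37382 - (-639 + (-6)² + 4*(-6))) + 67936) = 1/((37382 - (-639 + 36 - 24)) + 67936) = 1/((37382 - 1*(-627)) + 67936) = 1/((37382 + 627) + 67936) = 1/(38009 + 67936) = 1/105945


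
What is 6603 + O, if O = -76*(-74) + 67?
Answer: 12294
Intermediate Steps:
O = 5691 (O = 5624 + 67 = 5691)
6603 + O = 6603 + 5691 = 12294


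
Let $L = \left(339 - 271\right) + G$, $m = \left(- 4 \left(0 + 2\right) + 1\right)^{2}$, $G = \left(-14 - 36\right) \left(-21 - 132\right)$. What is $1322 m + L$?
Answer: $72496$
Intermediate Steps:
$G = 7650$ ($G = \left(-50\right) \left(-153\right) = 7650$)
$m = 49$ ($m = \left(\left(-4\right) 2 + 1\right)^{2} = \left(-8 + 1\right)^{2} = \left(-7\right)^{2} = 49$)
$L = 7718$ ($L = \left(339 - 271\right) + 7650 = 68 + 7650 = 7718$)
$1322 m + L = 1322 \cdot 49 + 7718 = 64778 + 7718 = 72496$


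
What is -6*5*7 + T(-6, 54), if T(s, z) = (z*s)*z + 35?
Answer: -17671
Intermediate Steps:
T(s, z) = 35 + s*z² (T(s, z) = (s*z)*z + 35 = s*z² + 35 = 35 + s*z²)
-6*5*7 + T(-6, 54) = -6*5*7 + (35 - 6*54²) = -30*7 + (35 - 6*2916) = -210 + (35 - 17496) = -210 - 17461 = -17671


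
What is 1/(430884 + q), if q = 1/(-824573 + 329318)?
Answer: 495255/213397455419 ≈ 2.3208e-6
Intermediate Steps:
q = -1/495255 (q = 1/(-495255) = -1/495255 ≈ -2.0192e-6)
1/(430884 + q) = 1/(430884 - 1/495255) = 1/(213397455419/495255) = 495255/213397455419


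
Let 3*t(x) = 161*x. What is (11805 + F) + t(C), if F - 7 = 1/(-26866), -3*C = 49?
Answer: 2644124845/241794 ≈ 10935.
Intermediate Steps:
C = -49/3 (C = -1/3*49 = -49/3 ≈ -16.333)
t(x) = 161*x/3 (t(x) = (161*x)/3 = 161*x/3)
F = 188061/26866 (F = 7 + 1/(-26866) = 7 - 1/26866 = 188061/26866 ≈ 7.0000)
(11805 + F) + t(C) = (11805 + 188061/26866) + (161/3)*(-49/3) = 317341191/26866 - 7889/9 = 2644124845/241794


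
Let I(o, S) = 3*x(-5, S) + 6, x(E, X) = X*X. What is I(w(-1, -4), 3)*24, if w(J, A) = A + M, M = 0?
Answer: 792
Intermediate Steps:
x(E, X) = X**2
w(J, A) = A (w(J, A) = A + 0 = A)
I(o, S) = 6 + 3*S**2 (I(o, S) = 3*S**2 + 6 = 6 + 3*S**2)
I(w(-1, -4), 3)*24 = (6 + 3*3**2)*24 = (6 + 3*9)*24 = (6 + 27)*24 = 33*24 = 792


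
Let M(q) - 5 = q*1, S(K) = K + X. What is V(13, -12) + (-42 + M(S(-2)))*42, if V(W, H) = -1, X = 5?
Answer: -1429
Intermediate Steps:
S(K) = 5 + K (S(K) = K + 5 = 5 + K)
M(q) = 5 + q (M(q) = 5 + q*1 = 5 + q)
V(13, -12) + (-42 + M(S(-2)))*42 = -1 + (-42 + (5 + (5 - 2)))*42 = -1 + (-42 + (5 + 3))*42 = -1 + (-42 + 8)*42 = -1 - 34*42 = -1 - 1428 = -1429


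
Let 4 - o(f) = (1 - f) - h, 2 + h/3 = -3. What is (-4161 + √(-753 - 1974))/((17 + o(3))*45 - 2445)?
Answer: 1387/695 - I*√303/695 ≈ 1.9957 - 0.025046*I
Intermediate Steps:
h = -15 (h = -6 + 3*(-3) = -6 - 9 = -15)
o(f) = -12 + f (o(f) = 4 - ((1 - f) - 1*(-15)) = 4 - ((1 - f) + 15) = 4 - (16 - f) = 4 + (-16 + f) = -12 + f)
(-4161 + √(-753 - 1974))/((17 + o(3))*45 - 2445) = (-4161 + √(-753 - 1974))/((17 + (-12 + 3))*45 - 2445) = (-4161 + √(-2727))/((17 - 9)*45 - 2445) = (-4161 + 3*I*√303)/(8*45 - 2445) = (-4161 + 3*I*√303)/(360 - 2445) = (-4161 + 3*I*√303)/(-2085) = (-4161 + 3*I*√303)*(-1/2085) = 1387/695 - I*√303/695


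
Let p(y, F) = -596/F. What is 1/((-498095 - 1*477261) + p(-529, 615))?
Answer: -615/599844536 ≈ -1.0253e-6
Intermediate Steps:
1/((-498095 - 1*477261) + p(-529, 615)) = 1/((-498095 - 1*477261) - 596/615) = 1/((-498095 - 477261) - 596*1/615) = 1/(-975356 - 596/615) = 1/(-599844536/615) = -615/599844536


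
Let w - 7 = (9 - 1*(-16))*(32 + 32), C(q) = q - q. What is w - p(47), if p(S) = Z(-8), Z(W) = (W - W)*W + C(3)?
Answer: 1607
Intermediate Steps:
C(q) = 0
Z(W) = 0 (Z(W) = (W - W)*W + 0 = 0*W + 0 = 0 + 0 = 0)
p(S) = 0
w = 1607 (w = 7 + (9 - 1*(-16))*(32 + 32) = 7 + (9 + 16)*64 = 7 + 25*64 = 7 + 1600 = 1607)
w - p(47) = 1607 - 1*0 = 1607 + 0 = 1607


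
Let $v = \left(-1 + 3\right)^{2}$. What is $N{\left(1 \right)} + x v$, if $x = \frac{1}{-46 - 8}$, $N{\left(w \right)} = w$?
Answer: $\frac{25}{27} \approx 0.92593$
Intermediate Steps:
$v = 4$ ($v = 2^{2} = 4$)
$x = - \frac{1}{54}$ ($x = \frac{1}{-46 - 8} = \frac{1}{-54} = - \frac{1}{54} \approx -0.018519$)
$N{\left(1 \right)} + x v = 1 - \frac{2}{27} = \frac{25}{27}$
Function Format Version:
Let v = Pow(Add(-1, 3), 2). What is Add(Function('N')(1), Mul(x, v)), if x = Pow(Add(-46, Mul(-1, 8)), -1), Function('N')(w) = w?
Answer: Rational(25, 27) ≈ 0.92593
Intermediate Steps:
v = 4 (v = Pow(2, 2) = 4)
x = Rational(-1, 54) (x = Pow(Add(-46, -8), -1) = Pow(-54, -1) = Rational(-1, 54) ≈ -0.018519)
Add(Function('N')(1), Mul(x, v)) = Add(1, Mul(Rational(-1, 54), 4)) = Add(1, Rational(-2, 27)) = Rational(25, 27)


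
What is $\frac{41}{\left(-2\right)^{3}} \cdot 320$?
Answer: $-1640$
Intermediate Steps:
$\frac{41}{\left(-2\right)^{3}} \cdot 320 = \frac{41}{-8} \cdot 320 = 41 \left(- \frac{1}{8}\right) 320 = \left(- \frac{41}{8}\right) 320 = -1640$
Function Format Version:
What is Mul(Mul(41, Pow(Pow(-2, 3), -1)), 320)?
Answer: -1640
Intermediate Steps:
Mul(Mul(41, Pow(Pow(-2, 3), -1)), 320) = Mul(Mul(41, Pow(-8, -1)), 320) = Mul(Mul(41, Rational(-1, 8)), 320) = Mul(Rational(-41, 8), 320) = -1640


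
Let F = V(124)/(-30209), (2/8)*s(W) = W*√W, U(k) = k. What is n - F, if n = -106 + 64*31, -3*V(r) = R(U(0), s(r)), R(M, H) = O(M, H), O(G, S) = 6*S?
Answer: 1878 - 1984*√31/30209 ≈ 1877.6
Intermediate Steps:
s(W) = 4*W^(3/2) (s(W) = 4*(W*√W) = 4*W^(3/2))
R(M, H) = 6*H
V(r) = -8*r^(3/2) (V(r) = -2*4*r^(3/2) = -8*r^(3/2))
F = 1984*√31/30209 (F = -1984*√31/(-30209) = -1984*√31*(-1/30209) = 1984*√31/30209 ≈ 0.36567)
n = 1878 (n = -106 + 1984 = 1878)
n - F = 1878 - 1984*√31/30209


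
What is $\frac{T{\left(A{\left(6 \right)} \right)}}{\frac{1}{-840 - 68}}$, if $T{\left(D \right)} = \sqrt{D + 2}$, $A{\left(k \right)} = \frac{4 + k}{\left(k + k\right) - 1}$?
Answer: $- \frac{3632 \sqrt{22}}{11} \approx -1548.7$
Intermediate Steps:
$A{\left(k \right)} = \frac{4 + k}{-1 + 2 k}$ ($A{\left(k \right)} = \frac{4 + k}{2 k - 1} = \frac{4 + k}{-1 + 2 k}$)
$T{\left(D \right)} = \sqrt{2 + D}$
$\frac{T{\left(A{\left(6 \right)} \right)}}{\frac{1}{-840 - 68}} = \frac{\sqrt{2 + \frac{4 + 6}{-1 + 2 \cdot 6}}}{\frac{1}{-840 - 68}} = \frac{\sqrt{2 + \frac{1}{-1 + 12} \cdot 10}}{\frac{1}{-908}} = \frac{\sqrt{2 + \frac{1}{11} \cdot 10}}{- \frac{1}{908}} = \sqrt{2 + \frac{1}{11} \cdot 10} \left(-908\right) = \sqrt{2 + \frac{10}{11}} \left(-908\right) = \sqrt{\frac{32}{11}} \left(-908\right) = \frac{4 \sqrt{22}}{11} \left(-908\right) = - \frac{3632 \sqrt{22}}{11}$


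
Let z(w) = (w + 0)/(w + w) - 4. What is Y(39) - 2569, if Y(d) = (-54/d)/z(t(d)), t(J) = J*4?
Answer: -233743/91 ≈ -2568.6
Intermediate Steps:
t(J) = 4*J
z(w) = -7/2 (z(w) = w/((2*w)) - 4 = w*(1/(2*w)) - 4 = ½ - 4 = -7/2)
Y(d) = 108/(7*d) (Y(d) = (-54/d)/(-7/2) = -54/d*(-2/7) = 108/(7*d))
Y(39) - 2569 = (108/7)/39 - 2569 = (108/7)*(1/39) - 2569 = 36/91 - 2569 = -233743/91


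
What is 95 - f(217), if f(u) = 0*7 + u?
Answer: -122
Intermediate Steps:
f(u) = u (f(u) = 0 + u = u)
95 - f(217) = 95 - 1*217 = 95 - 217 = -122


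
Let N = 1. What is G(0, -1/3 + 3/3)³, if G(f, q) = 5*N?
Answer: 125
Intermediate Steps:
G(f, q) = 5 (G(f, q) = 5*1 = 5)
G(0, -1/3 + 3/3)³ = 5³ = 125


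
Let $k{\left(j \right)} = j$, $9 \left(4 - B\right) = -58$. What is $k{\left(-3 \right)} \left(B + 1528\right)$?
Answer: $- \frac{13846}{3} \approx -4615.3$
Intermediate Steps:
$B = \frac{94}{9}$ ($B = 4 - - \frac{58}{9} = 4 + \frac{58}{9} = \frac{94}{9} \approx 10.444$)
$k{\left(-3 \right)} \left(B + 1528\right) = - 3 \left(\frac{94}{9} + 1528\right) = \left(-3\right) \frac{13846}{9} = - \frac{13846}{3}$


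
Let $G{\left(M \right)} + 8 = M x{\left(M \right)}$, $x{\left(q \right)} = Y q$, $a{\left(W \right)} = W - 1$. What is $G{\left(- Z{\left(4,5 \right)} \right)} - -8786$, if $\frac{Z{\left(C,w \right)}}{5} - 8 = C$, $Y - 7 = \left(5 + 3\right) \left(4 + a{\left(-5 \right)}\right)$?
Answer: $-23622$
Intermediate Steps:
$a{\left(W \right)} = -1 + W$ ($a{\left(W \right)} = W - 1 = -1 + W$)
$Y = -9$ ($Y = 7 + \left(5 + 3\right) \left(4 - 6\right) = 7 + 8 \left(4 - 6\right) = 7 + 8 \left(-2\right) = 7 - 16 = -9$)
$x{\left(q \right)} = - 9 q$
$Z{\left(C,w \right)} = 40 + 5 C$
$G{\left(M \right)} = -8 - 9 M^{2}$ ($G{\left(M \right)} = -8 + M \left(- 9 M\right) = -8 - 9 M^{2}$)
$G{\left(- Z{\left(4,5 \right)} \right)} - -8786 = \left(-8 - 9 \left(- (40 + 5 \cdot 4)\right)^{2}\right) - -8786 = \left(-8 - 9 \left(- (40 + 20)\right)^{2}\right) + 8786 = \left(-8 - 9 \left(\left(-1\right) 60\right)^{2}\right) + 8786 = \left(-8 - 9 \left(-60\right)^{2}\right) + 8786 = \left(-8 - 32400\right) + 8786 = -32408 + 8786 = -23622$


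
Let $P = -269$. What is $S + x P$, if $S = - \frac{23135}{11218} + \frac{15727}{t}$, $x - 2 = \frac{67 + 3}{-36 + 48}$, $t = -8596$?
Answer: $- \frac{305353835845}{144644892} \approx -2111.1$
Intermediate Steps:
$x = \frac{47}{6}$ ($x = 2 + \frac{67 + 3}{-36 + 48} = 2 + \frac{70}{12} = 2 + 70 \cdot \frac{1}{12} = 2 + \frac{35}{6} = \frac{47}{6} \approx 7.8333$)
$S = - \frac{187646973}{48214964}$ ($S = - \frac{23135}{11218} + \frac{15727}{-8596} = \left(-23135\right) \frac{1}{11218} + 15727 \left(- \frac{1}{8596}\right) = - \frac{23135}{11218} - \frac{15727}{8596} = - \frac{187646973}{48214964} \approx -3.8919$)
$S + x P = - \frac{187646973}{48214964} + \frac{47}{6} \left(-269\right) = - \frac{187646973}{48214964} - \frac{12643}{6} = - \frac{305353835845}{144644892}$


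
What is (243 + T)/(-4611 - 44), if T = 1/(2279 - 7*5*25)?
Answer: -48739/933660 ≈ -0.052202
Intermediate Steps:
T = 1/1404 (T = 1/(2279 - 35*25) = 1/(2279 - 875) = 1/1404 ≈ 0.00071225)
(243 + T)/(-4611 - 44) = (243 + 1/1404)/(-4611 - 44) = (341173/1404)/(-4655) = (341173/1404)*(-1/4655) = -48739/933660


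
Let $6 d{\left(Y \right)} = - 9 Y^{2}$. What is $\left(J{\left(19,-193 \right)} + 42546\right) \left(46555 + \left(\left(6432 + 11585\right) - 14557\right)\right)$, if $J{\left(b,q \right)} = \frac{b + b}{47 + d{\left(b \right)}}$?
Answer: $\frac{2104527068770}{989} \approx 2.1279 \cdot 10^{9}$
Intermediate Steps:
$d{\left(Y \right)} = - \frac{3 Y^{2}}{2}$ ($d{\left(Y \right)} = \frac{\left(-9\right) Y^{2}}{6} = - \frac{3 Y^{2}}{2}$)
$J{\left(b,q \right)} = \frac{2 b}{47 - \frac{3 b^{2}}{2}}$ ($J{\left(b,q \right)} = \frac{b + b}{47 - \frac{3 b^{2}}{2}} = \frac{2 b}{47 - \frac{3 b^{2}}{2}}$)
$\left(J{\left(19,-193 \right)} + 42546\right) \left(46555 + \left(\left(6432 + 11585\right) - 14557\right)\right) = \left(\left(-4\right) 19 \frac{1}{-94 + 3 \cdot 19^{2}} + 42546\right) \left(46555 + \left(\left(6432 + 11585\right) - 14557\right)\right) = \left(\left(-4\right) 19 \frac{1}{-94 + 3 \cdot 361} + 42546\right) \left(46555 + \left(18017 - 14557\right)\right) = \left(\left(-4\right) 19 \frac{1}{-94 + 1083} + 42546\right) \left(46555 + 3460\right) = \left(\left(-4\right) 19 \cdot \frac{1}{989} + 42546\right) 50015 = \left(- \frac{76}{989} + 42546\right) 50015 = \frac{42077918}{989} \cdot 50015 = \frac{2104527068770}{989}$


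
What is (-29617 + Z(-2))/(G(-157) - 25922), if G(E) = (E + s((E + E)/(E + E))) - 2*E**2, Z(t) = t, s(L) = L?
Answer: 29619/75376 ≈ 0.39295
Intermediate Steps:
G(E) = 1 + E - 2*E**2 (G(E) = (E + (E + E)/(E + E)) - 2*E**2 = (E + (2*E)/((2*E))) - 2*E**2 = (E + (2*E)*(1/(2*E))) - 2*E**2 = (E + 1) - 2*E**2 = (1 + E) - 2*E**2 = 1 + E - 2*E**2)
(-29617 + Z(-2))/(G(-157) - 25922) = (-29617 - 2)/((1 - 157 - 2*(-157)**2) - 25922) = -29619/((1 - 157 - 2*24649) - 25922) = -29619/((1 - 157 - 49298) - 25922) = -29619/(-49454 - 25922) = -29619/(-75376) = -29619*(-1/75376) = 29619/75376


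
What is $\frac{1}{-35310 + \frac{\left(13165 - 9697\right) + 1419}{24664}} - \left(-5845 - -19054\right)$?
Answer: $- \frac{11503466532841}{870880953} \approx -13209.0$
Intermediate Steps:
$\frac{1}{-35310 + \frac{\left(13165 - 9697\right) + 1419}{24664}} - \left(-5845 - -19054\right) = \frac{1}{-35310 + \left(3468 + 1419\right) \frac{1}{24664}} - \left(-5845 + 19054\right) = \frac{1}{-35310 + 4887 \cdot \frac{1}{24664}} - 13209 = \frac{1}{-35310 + \frac{4887}{24664}} - 13209 = \frac{1}{- \frac{870880953}{24664}} - 13209 = - \frac{24664}{870880953} - 13209 = - \frac{11503466532841}{870880953}$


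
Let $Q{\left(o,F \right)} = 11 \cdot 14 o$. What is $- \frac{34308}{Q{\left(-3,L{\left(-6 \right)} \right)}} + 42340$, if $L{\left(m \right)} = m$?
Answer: $\frac{3265898}{77} \approx 42414.0$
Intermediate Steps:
$Q{\left(o,F \right)} = 154 o$
$- \frac{34308}{Q{\left(-3,L{\left(-6 \right)} \right)}} + 42340 = - \frac{34308}{154 \left(-3\right)} + 42340 = - \frac{34308}{-462} + 42340 = \left(-34308\right) \left(- \frac{1}{462}\right) + 42340 = \frac{5718}{77} + 42340 = \frac{3265898}{77}$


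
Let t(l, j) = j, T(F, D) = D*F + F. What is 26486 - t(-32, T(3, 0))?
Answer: 26483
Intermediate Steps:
T(F, D) = F + D*F
26486 - t(-32, T(3, 0)) = 26486 - 3*(1 + 0) = 26486 - 3 = 26483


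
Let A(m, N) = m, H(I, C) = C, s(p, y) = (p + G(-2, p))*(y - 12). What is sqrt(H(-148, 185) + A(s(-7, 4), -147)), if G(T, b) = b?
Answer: 3*sqrt(33) ≈ 17.234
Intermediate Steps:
s(p, y) = 2*p*(-12 + y) (s(p, y) = (p + p)*(y - 12) = (2*p)*(-12 + y) = 2*p*(-12 + y))
sqrt(H(-148, 185) + A(s(-7, 4), -147)) = sqrt(185 + 2*(-7)*(-12 + 4)) = sqrt(185 + 2*(-7)*(-8)) = sqrt(185 + 112) = sqrt(297) = 3*sqrt(33)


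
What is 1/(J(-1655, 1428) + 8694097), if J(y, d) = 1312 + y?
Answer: 1/8693754 ≈ 1.1503e-7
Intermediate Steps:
1/(J(-1655, 1428) + 8694097) = 1/((1312 - 1655) + 8694097) = 1/(-343 + 8694097) = 1/8693754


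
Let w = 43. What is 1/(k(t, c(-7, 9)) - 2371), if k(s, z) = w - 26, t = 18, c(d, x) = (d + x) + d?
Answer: -1/2354 ≈ -0.00042481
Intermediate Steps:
c(d, x) = x + 2*d
k(s, z) = 17 (k(s, z) = 43 - 26 = 17)
1/(k(t, c(-7, 9)) - 2371) = 1/(17 - 2371) = 1/(-2354) = -1/2354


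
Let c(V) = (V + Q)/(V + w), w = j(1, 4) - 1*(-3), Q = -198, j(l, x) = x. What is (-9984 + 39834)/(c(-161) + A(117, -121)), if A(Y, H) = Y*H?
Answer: -4596900/2179819 ≈ -2.1088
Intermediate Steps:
w = 7 (w = 4 - 1*(-3) = 4 + 3 = 7)
A(Y, H) = H*Y
c(V) = (-198 + V)/(7 + V) (c(V) = (V - 198)/(V + 7) = (-198 + V)/(7 + V))
(-9984 + 39834)/(c(-161) + A(117, -121)) = (-9984 + 39834)/((-198 - 161)/(7 - 161) - 121*117) = 29850/(-359/(-154) - 14157) = 29850/(-1/154*(-359) - 14157) = 29850/(359/154 - 14157) = 29850/(-2179819/154) = 29850*(-154/2179819) = -4596900/2179819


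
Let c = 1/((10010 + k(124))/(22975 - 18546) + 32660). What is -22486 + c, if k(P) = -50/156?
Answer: -253722347366588/11283569675 ≈ -22486.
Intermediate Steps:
k(P) = -25/78 (k(P) = -50*1/156 = -25/78)
c = 345462/11283569675 (c = 1/((10010 - 25/78)/(22975 - 18546) + 32660) = 1/((780755/78)/4429 + 32660) = 1/((780755/78)*(1/4429) + 32660) = 1/(780755/345462 + 32660) = 1/(11283569675/345462) = 345462/11283569675 ≈ 3.0616e-5)
-22486 + c = -22486 + 345462/11283569675 = -253722347366588/11283569675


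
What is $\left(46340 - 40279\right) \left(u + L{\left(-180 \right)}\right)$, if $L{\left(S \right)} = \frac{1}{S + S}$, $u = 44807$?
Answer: $\frac{97767075659}{360} \approx 2.7158 \cdot 10^{8}$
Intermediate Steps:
$L{\left(S \right)} = \frac{1}{2 S}$
$\left(46340 - 40279\right) \left(u + L{\left(-180 \right)}\right) = \left(46340 - 40279\right) \left(44807 + \frac{1}{2 \left(-180\right)}\right) = 6061 \left(44807 + \frac{1}{2} \left(- \frac{1}{180}\right)\right) = 6061 \left(44807 - \frac{1}{360}\right) = 6061 \cdot \frac{16130519}{360} = \frac{97767075659}{360}$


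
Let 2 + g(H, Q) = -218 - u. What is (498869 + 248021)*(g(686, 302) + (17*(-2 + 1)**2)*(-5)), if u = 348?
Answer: -487719170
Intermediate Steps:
g(H, Q) = -568 (g(H, Q) = -2 + (-218 - 1*348) = -2 + (-218 - 348) = -2 - 566 = -568)
(498869 + 248021)*(g(686, 302) + (17*(-2 + 1)**2)*(-5)) = (498869 + 248021)*(-568 + (17*(-2 + 1)**2)*(-5)) = 746890*(-568 + (17*(-1)**2)*(-5)) = 746890*(-568 + (17*1)*(-5)) = 746890*(-568 + 17*(-5)) = 746890*(-568 - 85) = 746890*(-653) = -487719170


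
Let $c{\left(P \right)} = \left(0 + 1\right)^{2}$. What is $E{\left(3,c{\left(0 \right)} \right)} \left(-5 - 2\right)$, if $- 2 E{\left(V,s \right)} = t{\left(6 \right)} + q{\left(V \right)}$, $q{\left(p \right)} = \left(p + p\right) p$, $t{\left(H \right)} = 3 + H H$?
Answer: $\frac{399}{2} \approx 199.5$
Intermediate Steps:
$t{\left(H \right)} = 3 + H^{2}$
$q{\left(p \right)} = 2 p^{2}$ ($q{\left(p \right)} = 2 p p = 2 p^{2}$)
$c{\left(P \right)} = 1$ ($c{\left(P \right)} = 1^{2} = 1$)
$E{\left(V,s \right)} = - \frac{39}{2} - V^{2}$ ($E{\left(V,s \right)} = - \frac{\left(3 + 6^{2}\right) + 2 V^{2}}{2} = - \frac{\left(3 + 36\right) + 2 V^{2}}{2} = - \frac{39 + 2 V^{2}}{2} = - \frac{39}{2} - V^{2}$)
$E{\left(3,c{\left(0 \right)} \right)} \left(-5 - 2\right) = \left(- \frac{39}{2} - 3^{2}\right) \left(-5 - 2\right) = \left(- \frac{39}{2} - 9\right) \left(-7\right) = \left(- \frac{57}{2}\right) \left(-7\right) = \frac{399}{2}$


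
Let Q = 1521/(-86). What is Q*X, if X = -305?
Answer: 463905/86 ≈ 5394.2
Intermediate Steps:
Q = -1521/86 (Q = 1521*(-1/86) = -1521/86 ≈ -17.686)
Q*X = -1521/86*(-305) = 463905/86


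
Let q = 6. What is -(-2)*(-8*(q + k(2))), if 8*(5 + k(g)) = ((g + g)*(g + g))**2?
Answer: -528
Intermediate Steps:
k(g) = -5 + 2*g**4 (k(g) = -5 + ((g + g)*(g + g))**2/8 = -5 + ((2*g)*(2*g))**2/8 = -5 + (4*g**2)**2/8 = -5 + (16*g**4)/8 = -5 + 2*g**4)
-(-2)*(-8*(q + k(2))) = -(-2)*(-8*(6 + (-5 + 2*2**4))) = -(-2)*(-8*(6 + (-5 + 2*16))) = -(-2)*(-8*(6 + (-5 + 32))) = -(-2)*(-8*(6 + 27)) = -(-2)*(-8*33) = -(-2)*(-264) = -2*264 = -528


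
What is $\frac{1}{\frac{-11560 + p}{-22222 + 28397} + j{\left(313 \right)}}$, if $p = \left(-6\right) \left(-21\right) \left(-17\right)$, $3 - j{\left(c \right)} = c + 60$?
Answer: $- \frac{475}{176804} \approx -0.0026866$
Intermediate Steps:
$j{\left(c \right)} = -57 - c$ ($j{\left(c \right)} = 3 - \left(c + 60\right) = 3 - \left(60 + c\right) = -57 - c$)
$p = -2142$ ($p = 126 \left(-17\right) = -2142$)
$\frac{1}{\frac{-11560 + p}{-22222 + 28397} + j{\left(313 \right)}} = \frac{1}{\frac{-11560 - 2142}{-22222 + 28397} - 370} = \frac{1}{- \frac{13702}{6175} - 370} = \frac{1}{\left(-13702\right) \frac{1}{6175} - 370} = \frac{1}{- \frac{1054}{475} - 370} = \frac{1}{- \frac{176804}{475}} = - \frac{475}{176804}$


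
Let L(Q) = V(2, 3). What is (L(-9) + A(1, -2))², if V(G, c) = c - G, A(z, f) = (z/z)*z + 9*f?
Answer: 256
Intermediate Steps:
A(z, f) = z + 9*f (A(z, f) = 1*z + 9*f = z + 9*f)
L(Q) = 1 (L(Q) = 3 - 1*2 = 3 - 2 = 1)
(L(-9) + A(1, -2))² = (1 + (1 + 9*(-2)))² = (1 + (1 - 18))² = (1 - 17)² = (-16)² = 256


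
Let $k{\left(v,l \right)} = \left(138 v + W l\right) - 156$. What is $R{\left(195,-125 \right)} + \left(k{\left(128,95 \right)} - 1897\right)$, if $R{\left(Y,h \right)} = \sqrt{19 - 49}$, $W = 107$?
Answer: $25776 + i \sqrt{30} \approx 25776.0 + 5.4772 i$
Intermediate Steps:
$k{\left(v,l \right)} = -156 + 107 l + 138 v$ ($k{\left(v,l \right)} = \left(138 v + 107 l\right) - 156 = \left(107 l + 138 v\right) - 156 = -156 + 107 l + 138 v$)
$R{\left(Y,h \right)} = i \sqrt{30}$ ($R{\left(Y,h \right)} = \sqrt{-30} = i \sqrt{30}$)
$R{\left(195,-125 \right)} + \left(k{\left(128,95 \right)} - 1897\right) = i \sqrt{30} + \left(\left(-156 + 107 \cdot 95 + 138 \cdot 128\right) - 1897\right) = i \sqrt{30} + \left(\left(-156 + 10165 + 17664\right) - 1897\right) = i \sqrt{30} + \left(27673 - 1897\right) = i \sqrt{30} + 25776 = 25776 + i \sqrt{30}$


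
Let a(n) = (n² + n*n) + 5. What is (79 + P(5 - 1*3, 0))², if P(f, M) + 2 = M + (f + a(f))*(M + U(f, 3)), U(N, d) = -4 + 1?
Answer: 1024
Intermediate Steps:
U(N, d) = -3
a(n) = 5 + 2*n² (a(n) = (n² + n²) + 5 = 2*n² + 5 = 5 + 2*n²)
P(f, M) = -2 + M + (-3 + M)*(5 + f + 2*f²) (P(f, M) = -2 + (M + (f + (5 + 2*f²))*(M - 3)) = -2 + (M + (5 + f + 2*f²)*(-3 + M)) = -2 + (M + (-3 + M)*(5 + f + 2*f²)) = -2 + M + (-3 + M)*(5 + f + 2*f²))
(79 + P(5 - 1*3, 0))² = (79 + (-17 + 0 - 6*(5 - 1*3)² - 3*(5 - 1*3) + 0*(5 - 1*3) + 0*(5 + 2*(5 - 1*3)²)))² = (79 + (-17 + 0 - 6*(5 - 3)² - 3*(5 - 3) + 0*(5 - 3) + 0*(5 + 2*(5 - 3)²)))² = (79 + (-17 + 0 - 6*2² - 3*2 + 0*2 + 0*(5 + 2*2²)))² = (79 + (-17 + 0 - 6*4 - 6 + 0 + 0*(5 + 2*4)))² = (79 + (-17 + 0 - 24 - 6 + 0 + 0*(5 + 8)))² = (79 + (-17 + 0 - 24 - 6 + 0 + 0*13))² = (79 + (-17 + 0 - 24 - 6 + 0 + 0))² = (79 - 47)² = 32² = 1024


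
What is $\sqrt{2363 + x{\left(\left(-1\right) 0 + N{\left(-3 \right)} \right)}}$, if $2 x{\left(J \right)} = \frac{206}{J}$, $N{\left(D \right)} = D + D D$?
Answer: $\frac{\sqrt{85686}}{6} \approx 48.787$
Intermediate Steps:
$N{\left(D \right)} = D + D^{2}$
$x{\left(J \right)} = \frac{103}{J}$ ($x{\left(J \right)} = \frac{206 \frac{1}{J}}{2} = \frac{103}{J}$)
$\sqrt{2363 + x{\left(\left(-1\right) 0 + N{\left(-3 \right)} \right)}} = \sqrt{2363 + \frac{103}{\left(-1\right) 0 - 3 \left(1 - 3\right)}} = \sqrt{2363 + \frac{103}{0 - -6}} = \sqrt{2363 + \frac{103}{0 + 6}} = \sqrt{2363 + \frac{103}{6}} = \sqrt{\frac{14281}{6}} = \frac{\sqrt{85686}}{6}$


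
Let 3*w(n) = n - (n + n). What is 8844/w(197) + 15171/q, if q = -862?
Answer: -25859271/169814 ≈ -152.28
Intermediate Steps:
w(n) = -n/3 (w(n) = (n - (n + n))/3 = (n - 2*n)/3 = (-n)/3 = -n/3)
8844/w(197) + 15171/q = 8844/((-⅓*197)) + 15171/(-862) = 8844/(-197/3) + 15171*(-1/862) = 8844*(-3/197) - 15171/862 = -26532/197 - 15171/862 = -25859271/169814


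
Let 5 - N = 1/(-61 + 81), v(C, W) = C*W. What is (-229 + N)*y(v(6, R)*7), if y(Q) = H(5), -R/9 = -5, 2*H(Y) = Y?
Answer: -4481/8 ≈ -560.13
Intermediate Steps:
H(Y) = Y/2
R = 45 (R = -9*(-5) = 45)
N = 99/20 (N = 5 - 1/(-61 + 81) = 5 - 1/20 = 99/20 ≈ 4.9500)
y(Q) = 5/2 (y(Q) = (½)*5 = 5/2)
(-229 + N)*y(v(6, R)*7) = (-229 + 99/20)*(5/2) = -4481/20*5/2 = -4481/8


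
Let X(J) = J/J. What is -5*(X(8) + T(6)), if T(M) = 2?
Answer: -15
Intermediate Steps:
X(J) = 1
-5*(X(8) + T(6)) = -5*(1 + 2) = -5*3 = -15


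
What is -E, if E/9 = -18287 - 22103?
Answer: 363510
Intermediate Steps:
E = -363510 (E = 9*(-18287 - 22103) = 9*(-40390) = -363510)
-E = -1*(-363510) = 363510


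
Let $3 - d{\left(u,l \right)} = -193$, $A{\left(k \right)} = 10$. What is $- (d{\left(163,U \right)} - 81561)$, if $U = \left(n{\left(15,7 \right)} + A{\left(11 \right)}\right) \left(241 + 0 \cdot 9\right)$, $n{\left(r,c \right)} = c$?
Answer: $81365$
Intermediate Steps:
$U = 4097$ ($U = \left(7 + 10\right) \left(241 + 0 \cdot 9\right) = 17 \left(241 + 0\right) = 17 \cdot 241 = 4097$)
$d{\left(u,l \right)} = 196$ ($d{\left(u,l \right)} = 3 - -193 = 3 + 193 = 196$)
$- (d{\left(163,U \right)} - 81561) = - (196 - 81561) = \left(-1\right) \left(-81365\right) = 81365$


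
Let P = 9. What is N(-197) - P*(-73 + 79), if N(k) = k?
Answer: -251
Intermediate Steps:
N(-197) - P*(-73 + 79) = -197 - 9*(-73 + 79) = -197 - 9*6 = -197 - 1*54 = -197 - 54 = -251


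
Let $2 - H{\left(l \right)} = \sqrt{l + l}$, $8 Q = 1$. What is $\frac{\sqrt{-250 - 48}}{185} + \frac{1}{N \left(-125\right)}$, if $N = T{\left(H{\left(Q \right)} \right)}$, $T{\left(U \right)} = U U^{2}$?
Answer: $- \frac{8}{3375} + \frac{i \sqrt{298}}{185} \approx -0.0023704 + 0.093312 i$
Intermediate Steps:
$Q = \frac{1}{8}$ ($Q = \frac{1}{8} \cdot 1 = \frac{1}{8} \approx 0.125$)
$H{\left(l \right)} = 2 - \sqrt{2} \sqrt{l}$ ($H{\left(l \right)} = 2 - \sqrt{l + l} = 2 - \sqrt{2 l} = 2 - \sqrt{2} \sqrt{l}$)
$T{\left(U \right)} = U^{3}$
$N = \frac{27}{8}$ ($N = \left(2 - \frac{\sqrt{2}}{2 \sqrt{2}}\right)^{3} = \left(2 - \sqrt{2} \frac{\sqrt{2}}{4}\right)^{3} = \left(2 - \frac{1}{2}\right)^{3} = \left(\frac{3}{2}\right)^{3} = \frac{27}{8} \approx 3.375$)
$\frac{\sqrt{-250 - 48}}{185} + \frac{1}{N \left(-125\right)} = \frac{\sqrt{-250 - 48}}{185} + \frac{1}{\frac{27}{8} \left(-125\right)} = \sqrt{-298} \cdot \frac{1}{185} + \frac{8}{27} \left(- \frac{1}{125}\right) = i \sqrt{298} \cdot \frac{1}{185} - \frac{8}{3375} = \frac{i \sqrt{298}}{185} - \frac{8}{3375} = - \frac{8}{3375} + \frac{i \sqrt{298}}{185}$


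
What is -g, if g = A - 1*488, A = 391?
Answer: 97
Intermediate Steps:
g = -97 (g = 391 - 1*488 = 391 - 488 = -97)
-g = -1*(-97) = 97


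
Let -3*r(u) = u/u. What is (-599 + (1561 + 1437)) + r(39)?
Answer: 7196/3 ≈ 2398.7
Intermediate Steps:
r(u) = -⅓ (r(u) = -u/(3*u) = -⅓*1 = -⅓)
(-599 + (1561 + 1437)) + r(39) = (-599 + (1561 + 1437)) - ⅓ = (-599 + 2998) - ⅓ = 2399 - ⅓ = 7196/3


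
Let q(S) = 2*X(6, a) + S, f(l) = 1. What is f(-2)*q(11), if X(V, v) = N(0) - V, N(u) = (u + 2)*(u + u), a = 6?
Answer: -1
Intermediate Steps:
N(u) = 2*u*(2 + u) (N(u) = (2 + u)*(2*u) = 2*u*(2 + u))
X(V, v) = -V (X(V, v) = 2*0*(2 + 0) - V = 2*0*2 - V = 0 - V = -V)
q(S) = -12 + S (q(S) = 2*(-1*6) + S = 2*(-6) + S = -12 + S)
f(-2)*q(11) = 1*(-12 + 11) = 1*(-1) = -1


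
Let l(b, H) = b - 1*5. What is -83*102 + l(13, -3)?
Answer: -8458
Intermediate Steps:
l(b, H) = -5 + b (l(b, H) = b - 5 = -5 + b)
-83*102 + l(13, -3) = -83*102 + (-5 + 13) = -8466 + 8 = -8458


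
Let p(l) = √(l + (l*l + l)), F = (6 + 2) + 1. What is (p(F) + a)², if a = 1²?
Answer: 100 + 6*√11 ≈ 119.90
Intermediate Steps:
F = 9 (F = 8 + 1 = 9)
a = 1
p(l) = √(l² + 2*l) (p(l) = √(l + (l² + l)) = √(l + (l + l²)) = √(l² + 2*l))
(p(F) + a)² = (√(9*(2 + 9)) + 1)² = (√(9*11) + 1)² = (√99 + 1)² = (3*√11 + 1)² = (1 + 3*√11)²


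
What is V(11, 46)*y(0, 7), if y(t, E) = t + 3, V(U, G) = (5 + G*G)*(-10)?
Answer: -63630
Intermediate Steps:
V(U, G) = -50 - 10*G² (V(U, G) = (5 + G²)*(-10) = -50 - 10*G²)
y(t, E) = 3 + t
V(11, 46)*y(0, 7) = (-50 - 10*46²)*(3 + 0) = (-50 - 10*2116)*3 = (-50 - 21160)*3 = -21210*3 = -63630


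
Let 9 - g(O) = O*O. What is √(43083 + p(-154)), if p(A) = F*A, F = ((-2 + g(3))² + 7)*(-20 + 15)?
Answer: √51553 ≈ 227.05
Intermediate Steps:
g(O) = 9 - O² (g(O) = 9 - O*O = 9 - O²)
F = -55 (F = ((-2 + (9 - 1*3²))² + 7)*(-20 + 15) = ((-2 + (9 - 1*9))² + 7)*(-5) = ((-2 + (9 - 9))² + 7)*(-5) = ((-2 + 0)² + 7)*(-5) = ((-2)² + 7)*(-5) = (4 + 7)*(-5) = 11*(-5) = -55)
p(A) = -55*A
√(43083 + p(-154)) = √(43083 - 55*(-154)) = √(43083 + 8470) = √51553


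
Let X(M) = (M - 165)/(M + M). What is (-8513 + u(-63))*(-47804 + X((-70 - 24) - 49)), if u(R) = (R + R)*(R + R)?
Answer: -4575647994/13 ≈ -3.5197e+8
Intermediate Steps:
X(M) = (-165 + M)/(2*M) (X(M) = (-165 + M)/((2*M)) = (-165 + M)*(1/(2*M)) = (-165 + M)/(2*M))
u(R) = 4*R² (u(R) = (2*R)*(2*R) = 4*R²)
(-8513 + u(-63))*(-47804 + X((-70 - 24) - 49)) = (-8513 + 4*(-63)²)*(-47804 + (-165 + ((-70 - 24) - 49))/(2*((-70 - 24) - 49))) = (-8513 + 4*3969)*(-47804 + (-165 + (-94 - 49))/(2*(-94 - 49))) = (-8513 + 15876)*(-47804 + (½)*(-165 - 143)/(-143)) = 7363*(-47804 + (½)*(-1/143)*(-308)) = 7363*(-47804 + 14/13) = 7363*(-621438/13) = -4575647994/13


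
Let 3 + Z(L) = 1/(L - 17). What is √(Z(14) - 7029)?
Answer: 17*I*√219/3 ≈ 83.859*I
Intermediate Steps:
Z(L) = -3 + 1/(-17 + L) (Z(L) = -3 + 1/(L - 17) = -3 + 1/(-17 + L))
√(Z(14) - 7029) = √((52 - 3*14)/(-17 + 14) - 7029) = √((52 - 42)/(-3) - 7029) = √(-⅓*10 - 7029) = √(-10/3 - 7029) = √(-21097/3) = 17*I*√219/3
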